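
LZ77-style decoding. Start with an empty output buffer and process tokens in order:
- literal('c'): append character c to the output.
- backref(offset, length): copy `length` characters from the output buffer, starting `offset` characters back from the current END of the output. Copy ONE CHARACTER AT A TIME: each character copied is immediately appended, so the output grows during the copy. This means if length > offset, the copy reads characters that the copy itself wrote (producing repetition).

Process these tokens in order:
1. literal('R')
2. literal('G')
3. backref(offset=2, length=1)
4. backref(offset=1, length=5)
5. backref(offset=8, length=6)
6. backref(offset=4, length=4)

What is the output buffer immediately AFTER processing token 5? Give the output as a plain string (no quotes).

Token 1: literal('R'). Output: "R"
Token 2: literal('G'). Output: "RG"
Token 3: backref(off=2, len=1). Copied 'R' from pos 0. Output: "RGR"
Token 4: backref(off=1, len=5) (overlapping!). Copied 'RRRRR' from pos 2. Output: "RGRRRRRR"
Token 5: backref(off=8, len=6). Copied 'RGRRRR' from pos 0. Output: "RGRRRRRRRGRRRR"

Answer: RGRRRRRRRGRRRR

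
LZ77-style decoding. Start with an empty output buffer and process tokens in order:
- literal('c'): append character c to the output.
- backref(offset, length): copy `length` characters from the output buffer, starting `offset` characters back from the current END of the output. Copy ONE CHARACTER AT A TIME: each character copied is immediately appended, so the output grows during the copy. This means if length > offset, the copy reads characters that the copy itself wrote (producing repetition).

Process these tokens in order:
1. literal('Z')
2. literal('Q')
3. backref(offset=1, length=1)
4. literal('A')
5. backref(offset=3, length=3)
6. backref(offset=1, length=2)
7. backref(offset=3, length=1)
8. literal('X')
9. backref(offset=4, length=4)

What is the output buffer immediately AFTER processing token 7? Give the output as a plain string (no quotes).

Answer: ZQQAQQAAAA

Derivation:
Token 1: literal('Z'). Output: "Z"
Token 2: literal('Q'). Output: "ZQ"
Token 3: backref(off=1, len=1). Copied 'Q' from pos 1. Output: "ZQQ"
Token 4: literal('A'). Output: "ZQQA"
Token 5: backref(off=3, len=3). Copied 'QQA' from pos 1. Output: "ZQQAQQA"
Token 6: backref(off=1, len=2) (overlapping!). Copied 'AA' from pos 6. Output: "ZQQAQQAAA"
Token 7: backref(off=3, len=1). Copied 'A' from pos 6. Output: "ZQQAQQAAAA"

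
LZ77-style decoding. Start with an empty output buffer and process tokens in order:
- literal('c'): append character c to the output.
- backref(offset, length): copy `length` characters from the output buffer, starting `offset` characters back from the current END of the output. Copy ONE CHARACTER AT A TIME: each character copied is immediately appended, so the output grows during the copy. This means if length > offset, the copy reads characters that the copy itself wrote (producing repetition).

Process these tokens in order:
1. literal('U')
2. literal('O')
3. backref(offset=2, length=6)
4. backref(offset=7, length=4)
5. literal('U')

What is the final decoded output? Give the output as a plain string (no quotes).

Token 1: literal('U'). Output: "U"
Token 2: literal('O'). Output: "UO"
Token 3: backref(off=2, len=6) (overlapping!). Copied 'UOUOUO' from pos 0. Output: "UOUOUOUO"
Token 4: backref(off=7, len=4). Copied 'OUOU' from pos 1. Output: "UOUOUOUOOUOU"
Token 5: literal('U'). Output: "UOUOUOUOOUOUU"

Answer: UOUOUOUOOUOUU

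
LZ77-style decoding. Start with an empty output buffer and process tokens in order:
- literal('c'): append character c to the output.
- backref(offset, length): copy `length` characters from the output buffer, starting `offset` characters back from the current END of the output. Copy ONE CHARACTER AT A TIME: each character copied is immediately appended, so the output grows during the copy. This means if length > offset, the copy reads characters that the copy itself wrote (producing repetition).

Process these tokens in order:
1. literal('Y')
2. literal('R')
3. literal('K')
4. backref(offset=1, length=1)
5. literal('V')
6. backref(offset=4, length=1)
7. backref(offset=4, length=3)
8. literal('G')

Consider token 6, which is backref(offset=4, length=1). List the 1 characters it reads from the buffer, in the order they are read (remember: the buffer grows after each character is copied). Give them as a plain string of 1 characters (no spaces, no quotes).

Token 1: literal('Y'). Output: "Y"
Token 2: literal('R'). Output: "YR"
Token 3: literal('K'). Output: "YRK"
Token 4: backref(off=1, len=1). Copied 'K' from pos 2. Output: "YRKK"
Token 5: literal('V'). Output: "YRKKV"
Token 6: backref(off=4, len=1). Buffer before: "YRKKV" (len 5)
  byte 1: read out[1]='R', append. Buffer now: "YRKKVR"

Answer: R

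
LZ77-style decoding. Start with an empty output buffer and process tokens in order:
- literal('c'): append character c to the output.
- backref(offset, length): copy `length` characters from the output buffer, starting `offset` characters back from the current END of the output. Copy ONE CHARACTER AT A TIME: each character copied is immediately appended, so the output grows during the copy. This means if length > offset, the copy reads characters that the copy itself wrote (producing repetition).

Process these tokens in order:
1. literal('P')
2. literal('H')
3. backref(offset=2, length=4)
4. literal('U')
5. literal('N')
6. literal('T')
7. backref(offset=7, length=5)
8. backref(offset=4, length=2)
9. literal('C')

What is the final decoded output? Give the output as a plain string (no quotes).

Token 1: literal('P'). Output: "P"
Token 2: literal('H'). Output: "PH"
Token 3: backref(off=2, len=4) (overlapping!). Copied 'PHPH' from pos 0. Output: "PHPHPH"
Token 4: literal('U'). Output: "PHPHPHU"
Token 5: literal('N'). Output: "PHPHPHUN"
Token 6: literal('T'). Output: "PHPHPHUNT"
Token 7: backref(off=7, len=5). Copied 'PHPHU' from pos 2. Output: "PHPHPHUNTPHPHU"
Token 8: backref(off=4, len=2). Copied 'HP' from pos 10. Output: "PHPHPHUNTPHPHUHP"
Token 9: literal('C'). Output: "PHPHPHUNTPHPHUHPC"

Answer: PHPHPHUNTPHPHUHPC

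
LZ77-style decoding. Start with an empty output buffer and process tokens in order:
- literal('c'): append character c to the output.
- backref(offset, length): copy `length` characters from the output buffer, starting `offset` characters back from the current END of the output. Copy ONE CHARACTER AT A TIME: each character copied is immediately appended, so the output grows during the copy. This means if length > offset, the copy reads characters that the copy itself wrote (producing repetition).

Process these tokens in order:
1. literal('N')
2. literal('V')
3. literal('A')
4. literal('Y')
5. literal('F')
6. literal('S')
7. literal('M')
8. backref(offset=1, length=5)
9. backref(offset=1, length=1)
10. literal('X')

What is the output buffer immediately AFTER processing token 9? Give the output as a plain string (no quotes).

Answer: NVAYFSMMMMMMM

Derivation:
Token 1: literal('N'). Output: "N"
Token 2: literal('V'). Output: "NV"
Token 3: literal('A'). Output: "NVA"
Token 4: literal('Y'). Output: "NVAY"
Token 5: literal('F'). Output: "NVAYF"
Token 6: literal('S'). Output: "NVAYFS"
Token 7: literal('M'). Output: "NVAYFSM"
Token 8: backref(off=1, len=5) (overlapping!). Copied 'MMMMM' from pos 6. Output: "NVAYFSMMMMMM"
Token 9: backref(off=1, len=1). Copied 'M' from pos 11. Output: "NVAYFSMMMMMMM"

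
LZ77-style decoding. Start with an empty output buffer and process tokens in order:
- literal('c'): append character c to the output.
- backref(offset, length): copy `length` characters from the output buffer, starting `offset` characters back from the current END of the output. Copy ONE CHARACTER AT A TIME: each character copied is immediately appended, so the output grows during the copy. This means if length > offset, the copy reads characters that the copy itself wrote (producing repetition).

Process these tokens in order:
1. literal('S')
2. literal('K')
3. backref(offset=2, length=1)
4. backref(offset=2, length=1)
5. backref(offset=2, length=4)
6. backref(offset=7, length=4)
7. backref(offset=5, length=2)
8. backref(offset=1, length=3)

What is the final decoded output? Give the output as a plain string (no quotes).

Token 1: literal('S'). Output: "S"
Token 2: literal('K'). Output: "SK"
Token 3: backref(off=2, len=1). Copied 'S' from pos 0. Output: "SKS"
Token 4: backref(off=2, len=1). Copied 'K' from pos 1. Output: "SKSK"
Token 5: backref(off=2, len=4) (overlapping!). Copied 'SKSK' from pos 2. Output: "SKSKSKSK"
Token 6: backref(off=7, len=4). Copied 'KSKS' from pos 1. Output: "SKSKSKSKKSKS"
Token 7: backref(off=5, len=2). Copied 'KK' from pos 7. Output: "SKSKSKSKKSKSKK"
Token 8: backref(off=1, len=3) (overlapping!). Copied 'KKK' from pos 13. Output: "SKSKSKSKKSKSKKKKK"

Answer: SKSKSKSKKSKSKKKKK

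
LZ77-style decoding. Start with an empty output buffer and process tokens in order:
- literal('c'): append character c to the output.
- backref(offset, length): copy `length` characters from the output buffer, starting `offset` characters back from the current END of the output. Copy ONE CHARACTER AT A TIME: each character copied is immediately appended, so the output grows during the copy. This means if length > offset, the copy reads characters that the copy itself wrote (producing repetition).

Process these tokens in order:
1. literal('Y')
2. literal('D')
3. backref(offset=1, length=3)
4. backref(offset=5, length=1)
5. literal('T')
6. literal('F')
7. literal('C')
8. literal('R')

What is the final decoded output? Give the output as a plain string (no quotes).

Answer: YDDDDYTFCR

Derivation:
Token 1: literal('Y'). Output: "Y"
Token 2: literal('D'). Output: "YD"
Token 3: backref(off=1, len=3) (overlapping!). Copied 'DDD' from pos 1. Output: "YDDDD"
Token 4: backref(off=5, len=1). Copied 'Y' from pos 0. Output: "YDDDDY"
Token 5: literal('T'). Output: "YDDDDYT"
Token 6: literal('F'). Output: "YDDDDYTF"
Token 7: literal('C'). Output: "YDDDDYTFC"
Token 8: literal('R'). Output: "YDDDDYTFCR"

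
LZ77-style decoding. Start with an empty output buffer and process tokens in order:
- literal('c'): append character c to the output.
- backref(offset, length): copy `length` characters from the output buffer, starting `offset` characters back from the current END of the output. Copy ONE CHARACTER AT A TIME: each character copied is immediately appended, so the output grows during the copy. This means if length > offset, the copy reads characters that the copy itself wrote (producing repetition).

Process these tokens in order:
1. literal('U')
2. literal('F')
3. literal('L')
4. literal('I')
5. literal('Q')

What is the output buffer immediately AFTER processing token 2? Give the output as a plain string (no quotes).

Token 1: literal('U'). Output: "U"
Token 2: literal('F'). Output: "UF"

Answer: UF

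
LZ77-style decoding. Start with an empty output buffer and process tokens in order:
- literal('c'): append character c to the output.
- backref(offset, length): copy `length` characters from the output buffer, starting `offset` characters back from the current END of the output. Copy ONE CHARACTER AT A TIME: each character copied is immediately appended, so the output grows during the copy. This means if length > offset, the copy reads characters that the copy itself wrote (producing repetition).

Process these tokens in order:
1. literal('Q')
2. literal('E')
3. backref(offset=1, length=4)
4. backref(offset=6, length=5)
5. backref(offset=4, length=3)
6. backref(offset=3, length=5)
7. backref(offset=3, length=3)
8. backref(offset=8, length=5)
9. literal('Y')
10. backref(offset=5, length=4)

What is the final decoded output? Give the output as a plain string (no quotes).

Answer: QEEEEEQEEEEEEEEEEEEEEEEEEEEYEEEE

Derivation:
Token 1: literal('Q'). Output: "Q"
Token 2: literal('E'). Output: "QE"
Token 3: backref(off=1, len=4) (overlapping!). Copied 'EEEE' from pos 1. Output: "QEEEEE"
Token 4: backref(off=6, len=5). Copied 'QEEEE' from pos 0. Output: "QEEEEEQEEEE"
Token 5: backref(off=4, len=3). Copied 'EEE' from pos 7. Output: "QEEEEEQEEEEEEE"
Token 6: backref(off=3, len=5) (overlapping!). Copied 'EEEEE' from pos 11. Output: "QEEEEEQEEEEEEEEEEEE"
Token 7: backref(off=3, len=3). Copied 'EEE' from pos 16. Output: "QEEEEEQEEEEEEEEEEEEEEE"
Token 8: backref(off=8, len=5). Copied 'EEEEE' from pos 14. Output: "QEEEEEQEEEEEEEEEEEEEEEEEEEE"
Token 9: literal('Y'). Output: "QEEEEEQEEEEEEEEEEEEEEEEEEEEY"
Token 10: backref(off=5, len=4). Copied 'EEEE' from pos 23. Output: "QEEEEEQEEEEEEEEEEEEEEEEEEEEYEEEE"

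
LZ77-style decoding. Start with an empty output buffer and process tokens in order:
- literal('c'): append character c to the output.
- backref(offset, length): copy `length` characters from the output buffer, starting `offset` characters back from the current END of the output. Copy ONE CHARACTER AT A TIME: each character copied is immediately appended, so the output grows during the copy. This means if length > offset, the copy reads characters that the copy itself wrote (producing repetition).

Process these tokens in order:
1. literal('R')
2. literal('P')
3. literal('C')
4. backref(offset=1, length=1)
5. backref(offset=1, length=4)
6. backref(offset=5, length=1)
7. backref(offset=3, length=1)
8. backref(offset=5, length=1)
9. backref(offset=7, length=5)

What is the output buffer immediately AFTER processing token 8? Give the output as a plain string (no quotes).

Token 1: literal('R'). Output: "R"
Token 2: literal('P'). Output: "RP"
Token 3: literal('C'). Output: "RPC"
Token 4: backref(off=1, len=1). Copied 'C' from pos 2. Output: "RPCC"
Token 5: backref(off=1, len=4) (overlapping!). Copied 'CCCC' from pos 3. Output: "RPCCCCCC"
Token 6: backref(off=5, len=1). Copied 'C' from pos 3. Output: "RPCCCCCCC"
Token 7: backref(off=3, len=1). Copied 'C' from pos 6. Output: "RPCCCCCCCC"
Token 8: backref(off=5, len=1). Copied 'C' from pos 5. Output: "RPCCCCCCCCC"

Answer: RPCCCCCCCCC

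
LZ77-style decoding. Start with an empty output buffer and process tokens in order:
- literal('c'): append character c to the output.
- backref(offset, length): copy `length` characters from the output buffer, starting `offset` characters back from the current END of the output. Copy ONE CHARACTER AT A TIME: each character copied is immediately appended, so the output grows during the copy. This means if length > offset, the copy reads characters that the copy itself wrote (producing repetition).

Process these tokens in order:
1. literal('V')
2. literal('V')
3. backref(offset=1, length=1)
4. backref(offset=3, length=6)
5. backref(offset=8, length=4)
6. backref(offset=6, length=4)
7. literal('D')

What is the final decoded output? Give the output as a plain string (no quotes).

Token 1: literal('V'). Output: "V"
Token 2: literal('V'). Output: "VV"
Token 3: backref(off=1, len=1). Copied 'V' from pos 1. Output: "VVV"
Token 4: backref(off=3, len=6) (overlapping!). Copied 'VVVVVV' from pos 0. Output: "VVVVVVVVV"
Token 5: backref(off=8, len=4). Copied 'VVVV' from pos 1. Output: "VVVVVVVVVVVVV"
Token 6: backref(off=6, len=4). Copied 'VVVV' from pos 7. Output: "VVVVVVVVVVVVVVVVV"
Token 7: literal('D'). Output: "VVVVVVVVVVVVVVVVVD"

Answer: VVVVVVVVVVVVVVVVVD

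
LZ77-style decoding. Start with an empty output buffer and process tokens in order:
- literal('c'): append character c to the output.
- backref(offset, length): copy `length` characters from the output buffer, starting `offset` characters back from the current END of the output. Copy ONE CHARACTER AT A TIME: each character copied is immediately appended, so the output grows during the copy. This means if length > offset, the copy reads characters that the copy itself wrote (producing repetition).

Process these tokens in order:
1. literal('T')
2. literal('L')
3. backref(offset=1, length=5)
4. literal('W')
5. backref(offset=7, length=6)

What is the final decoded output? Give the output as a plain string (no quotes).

Token 1: literal('T'). Output: "T"
Token 2: literal('L'). Output: "TL"
Token 3: backref(off=1, len=5) (overlapping!). Copied 'LLLLL' from pos 1. Output: "TLLLLLL"
Token 4: literal('W'). Output: "TLLLLLLW"
Token 5: backref(off=7, len=6). Copied 'LLLLLL' from pos 1. Output: "TLLLLLLWLLLLLL"

Answer: TLLLLLLWLLLLLL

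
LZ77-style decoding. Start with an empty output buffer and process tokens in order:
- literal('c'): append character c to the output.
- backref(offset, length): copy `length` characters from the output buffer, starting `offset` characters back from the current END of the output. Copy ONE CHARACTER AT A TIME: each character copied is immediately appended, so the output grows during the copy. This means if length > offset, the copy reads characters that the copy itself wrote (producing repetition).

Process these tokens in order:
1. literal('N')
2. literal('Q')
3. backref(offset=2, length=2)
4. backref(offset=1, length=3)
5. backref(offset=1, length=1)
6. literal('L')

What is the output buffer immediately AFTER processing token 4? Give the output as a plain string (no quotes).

Token 1: literal('N'). Output: "N"
Token 2: literal('Q'). Output: "NQ"
Token 3: backref(off=2, len=2). Copied 'NQ' from pos 0. Output: "NQNQ"
Token 4: backref(off=1, len=3) (overlapping!). Copied 'QQQ' from pos 3. Output: "NQNQQQQ"

Answer: NQNQQQQ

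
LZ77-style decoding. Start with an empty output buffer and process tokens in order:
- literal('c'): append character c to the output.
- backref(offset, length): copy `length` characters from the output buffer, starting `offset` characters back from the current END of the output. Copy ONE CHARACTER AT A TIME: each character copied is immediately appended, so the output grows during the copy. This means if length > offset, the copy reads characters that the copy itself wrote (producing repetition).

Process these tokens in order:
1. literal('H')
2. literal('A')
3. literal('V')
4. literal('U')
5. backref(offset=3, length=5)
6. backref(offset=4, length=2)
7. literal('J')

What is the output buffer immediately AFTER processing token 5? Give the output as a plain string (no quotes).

Answer: HAVUAVUAV

Derivation:
Token 1: literal('H'). Output: "H"
Token 2: literal('A'). Output: "HA"
Token 3: literal('V'). Output: "HAV"
Token 4: literal('U'). Output: "HAVU"
Token 5: backref(off=3, len=5) (overlapping!). Copied 'AVUAV' from pos 1. Output: "HAVUAVUAV"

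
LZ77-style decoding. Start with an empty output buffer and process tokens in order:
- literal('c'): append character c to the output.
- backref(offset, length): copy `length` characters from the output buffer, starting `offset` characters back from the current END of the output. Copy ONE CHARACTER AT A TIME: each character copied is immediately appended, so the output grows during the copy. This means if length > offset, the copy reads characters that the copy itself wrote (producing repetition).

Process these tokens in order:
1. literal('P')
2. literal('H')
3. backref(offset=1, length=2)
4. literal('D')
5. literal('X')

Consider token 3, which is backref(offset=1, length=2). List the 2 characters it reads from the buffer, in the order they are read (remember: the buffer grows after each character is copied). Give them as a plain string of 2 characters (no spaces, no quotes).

Answer: HH

Derivation:
Token 1: literal('P'). Output: "P"
Token 2: literal('H'). Output: "PH"
Token 3: backref(off=1, len=2). Buffer before: "PH" (len 2)
  byte 1: read out[1]='H', append. Buffer now: "PHH"
  byte 2: read out[2]='H', append. Buffer now: "PHHH"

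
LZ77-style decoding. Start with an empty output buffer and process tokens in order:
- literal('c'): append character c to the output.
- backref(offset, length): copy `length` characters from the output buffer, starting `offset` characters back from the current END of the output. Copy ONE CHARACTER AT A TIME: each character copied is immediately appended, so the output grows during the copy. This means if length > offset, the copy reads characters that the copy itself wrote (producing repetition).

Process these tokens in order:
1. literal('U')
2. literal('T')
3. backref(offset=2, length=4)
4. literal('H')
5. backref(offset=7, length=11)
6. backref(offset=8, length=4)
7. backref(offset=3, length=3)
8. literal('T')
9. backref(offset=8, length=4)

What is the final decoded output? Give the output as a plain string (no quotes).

Token 1: literal('U'). Output: "U"
Token 2: literal('T'). Output: "UT"
Token 3: backref(off=2, len=4) (overlapping!). Copied 'UTUT' from pos 0. Output: "UTUTUT"
Token 4: literal('H'). Output: "UTUTUTH"
Token 5: backref(off=7, len=11) (overlapping!). Copied 'UTUTUTHUTUT' from pos 0. Output: "UTUTUTHUTUTUTHUTUT"
Token 6: backref(off=8, len=4). Copied 'TUTH' from pos 10. Output: "UTUTUTHUTUTUTHUTUTTUTH"
Token 7: backref(off=3, len=3). Copied 'UTH' from pos 19. Output: "UTUTUTHUTUTUTHUTUTTUTHUTH"
Token 8: literal('T'). Output: "UTUTUTHUTUTUTHUTUTTUTHUTHT"
Token 9: backref(off=8, len=4). Copied 'TUTH' from pos 18. Output: "UTUTUTHUTUTUTHUTUTTUTHUTHTTUTH"

Answer: UTUTUTHUTUTUTHUTUTTUTHUTHTTUTH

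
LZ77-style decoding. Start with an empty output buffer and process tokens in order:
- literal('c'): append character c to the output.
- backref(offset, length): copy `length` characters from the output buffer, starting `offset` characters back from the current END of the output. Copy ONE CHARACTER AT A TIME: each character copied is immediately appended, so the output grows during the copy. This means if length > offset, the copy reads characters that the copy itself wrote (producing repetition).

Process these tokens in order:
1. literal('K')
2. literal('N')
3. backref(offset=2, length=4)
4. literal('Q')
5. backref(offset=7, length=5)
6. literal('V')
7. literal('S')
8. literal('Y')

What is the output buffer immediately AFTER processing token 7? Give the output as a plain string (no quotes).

Answer: KNKNKNQKNKNKVS

Derivation:
Token 1: literal('K'). Output: "K"
Token 2: literal('N'). Output: "KN"
Token 3: backref(off=2, len=4) (overlapping!). Copied 'KNKN' from pos 0. Output: "KNKNKN"
Token 4: literal('Q'). Output: "KNKNKNQ"
Token 5: backref(off=7, len=5). Copied 'KNKNK' from pos 0. Output: "KNKNKNQKNKNK"
Token 6: literal('V'). Output: "KNKNKNQKNKNKV"
Token 7: literal('S'). Output: "KNKNKNQKNKNKVS"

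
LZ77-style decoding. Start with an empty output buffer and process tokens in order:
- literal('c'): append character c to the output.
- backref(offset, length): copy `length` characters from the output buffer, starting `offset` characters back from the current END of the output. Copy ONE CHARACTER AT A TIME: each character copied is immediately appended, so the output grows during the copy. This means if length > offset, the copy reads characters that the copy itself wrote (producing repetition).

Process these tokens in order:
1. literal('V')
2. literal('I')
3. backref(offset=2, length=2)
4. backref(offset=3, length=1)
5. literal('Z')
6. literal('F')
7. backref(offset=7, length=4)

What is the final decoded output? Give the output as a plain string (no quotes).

Token 1: literal('V'). Output: "V"
Token 2: literal('I'). Output: "VI"
Token 3: backref(off=2, len=2). Copied 'VI' from pos 0. Output: "VIVI"
Token 4: backref(off=3, len=1). Copied 'I' from pos 1. Output: "VIVII"
Token 5: literal('Z'). Output: "VIVIIZ"
Token 6: literal('F'). Output: "VIVIIZF"
Token 7: backref(off=7, len=4). Copied 'VIVI' from pos 0. Output: "VIVIIZFVIVI"

Answer: VIVIIZFVIVI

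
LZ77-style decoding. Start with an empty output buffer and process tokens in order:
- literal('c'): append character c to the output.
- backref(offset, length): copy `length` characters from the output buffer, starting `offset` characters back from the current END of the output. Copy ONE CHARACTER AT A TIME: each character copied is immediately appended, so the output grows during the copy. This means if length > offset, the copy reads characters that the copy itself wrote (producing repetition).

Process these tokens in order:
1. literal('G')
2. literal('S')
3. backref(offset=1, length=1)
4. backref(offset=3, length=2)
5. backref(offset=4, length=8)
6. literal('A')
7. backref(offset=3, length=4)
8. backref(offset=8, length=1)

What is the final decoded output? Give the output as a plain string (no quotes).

Token 1: literal('G'). Output: "G"
Token 2: literal('S'). Output: "GS"
Token 3: backref(off=1, len=1). Copied 'S' from pos 1. Output: "GSS"
Token 4: backref(off=3, len=2). Copied 'GS' from pos 0. Output: "GSSGS"
Token 5: backref(off=4, len=8) (overlapping!). Copied 'SSGSSSGS' from pos 1. Output: "GSSGSSSGSSSGS"
Token 6: literal('A'). Output: "GSSGSSSGSSSGSA"
Token 7: backref(off=3, len=4) (overlapping!). Copied 'GSAG' from pos 11. Output: "GSSGSSSGSSSGSAGSAG"
Token 8: backref(off=8, len=1). Copied 'S' from pos 10. Output: "GSSGSSSGSSSGSAGSAGS"

Answer: GSSGSSSGSSSGSAGSAGS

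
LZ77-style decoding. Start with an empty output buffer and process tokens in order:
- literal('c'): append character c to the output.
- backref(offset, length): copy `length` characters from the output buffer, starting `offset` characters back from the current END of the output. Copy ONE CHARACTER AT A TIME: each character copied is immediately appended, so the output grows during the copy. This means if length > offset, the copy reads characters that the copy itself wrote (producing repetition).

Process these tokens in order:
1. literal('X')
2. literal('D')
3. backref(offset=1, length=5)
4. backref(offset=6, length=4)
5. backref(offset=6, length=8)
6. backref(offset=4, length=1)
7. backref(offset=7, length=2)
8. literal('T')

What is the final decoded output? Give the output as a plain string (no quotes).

Answer: XDDDDDDDDDDDDDDDDDDDDDT

Derivation:
Token 1: literal('X'). Output: "X"
Token 2: literal('D'). Output: "XD"
Token 3: backref(off=1, len=5) (overlapping!). Copied 'DDDDD' from pos 1. Output: "XDDDDDD"
Token 4: backref(off=6, len=4). Copied 'DDDD' from pos 1. Output: "XDDDDDDDDDD"
Token 5: backref(off=6, len=8) (overlapping!). Copied 'DDDDDDDD' from pos 5. Output: "XDDDDDDDDDDDDDDDDDD"
Token 6: backref(off=4, len=1). Copied 'D' from pos 15. Output: "XDDDDDDDDDDDDDDDDDDD"
Token 7: backref(off=7, len=2). Copied 'DD' from pos 13. Output: "XDDDDDDDDDDDDDDDDDDDDD"
Token 8: literal('T'). Output: "XDDDDDDDDDDDDDDDDDDDDDT"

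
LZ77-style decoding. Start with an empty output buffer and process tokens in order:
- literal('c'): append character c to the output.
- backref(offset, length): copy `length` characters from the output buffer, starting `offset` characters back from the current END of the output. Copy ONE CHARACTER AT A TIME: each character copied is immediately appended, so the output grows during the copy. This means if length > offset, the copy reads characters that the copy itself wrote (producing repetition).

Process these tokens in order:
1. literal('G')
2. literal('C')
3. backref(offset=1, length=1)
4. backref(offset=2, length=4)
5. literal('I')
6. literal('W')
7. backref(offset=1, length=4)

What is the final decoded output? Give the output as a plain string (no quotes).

Token 1: literal('G'). Output: "G"
Token 2: literal('C'). Output: "GC"
Token 3: backref(off=1, len=1). Copied 'C' from pos 1. Output: "GCC"
Token 4: backref(off=2, len=4) (overlapping!). Copied 'CCCC' from pos 1. Output: "GCCCCCC"
Token 5: literal('I'). Output: "GCCCCCCI"
Token 6: literal('W'). Output: "GCCCCCCIW"
Token 7: backref(off=1, len=4) (overlapping!). Copied 'WWWW' from pos 8. Output: "GCCCCCCIWWWWW"

Answer: GCCCCCCIWWWWW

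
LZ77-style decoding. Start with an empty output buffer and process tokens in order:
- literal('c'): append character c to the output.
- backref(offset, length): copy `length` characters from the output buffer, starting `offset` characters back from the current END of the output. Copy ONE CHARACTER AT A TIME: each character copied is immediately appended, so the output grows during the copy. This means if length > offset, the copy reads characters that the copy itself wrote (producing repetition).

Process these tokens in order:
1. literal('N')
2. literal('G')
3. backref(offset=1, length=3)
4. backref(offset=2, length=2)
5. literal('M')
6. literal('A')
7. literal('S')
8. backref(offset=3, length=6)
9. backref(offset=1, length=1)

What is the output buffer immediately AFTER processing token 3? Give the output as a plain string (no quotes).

Answer: NGGGG

Derivation:
Token 1: literal('N'). Output: "N"
Token 2: literal('G'). Output: "NG"
Token 3: backref(off=1, len=3) (overlapping!). Copied 'GGG' from pos 1. Output: "NGGGG"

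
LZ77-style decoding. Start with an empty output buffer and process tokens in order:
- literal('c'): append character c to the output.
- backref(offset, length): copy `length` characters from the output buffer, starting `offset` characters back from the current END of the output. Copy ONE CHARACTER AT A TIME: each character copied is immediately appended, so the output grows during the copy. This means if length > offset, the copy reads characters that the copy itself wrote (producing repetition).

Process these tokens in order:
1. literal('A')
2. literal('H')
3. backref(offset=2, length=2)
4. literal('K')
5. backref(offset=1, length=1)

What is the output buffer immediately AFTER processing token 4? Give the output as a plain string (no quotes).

Answer: AHAHK

Derivation:
Token 1: literal('A'). Output: "A"
Token 2: literal('H'). Output: "AH"
Token 3: backref(off=2, len=2). Copied 'AH' from pos 0. Output: "AHAH"
Token 4: literal('K'). Output: "AHAHK"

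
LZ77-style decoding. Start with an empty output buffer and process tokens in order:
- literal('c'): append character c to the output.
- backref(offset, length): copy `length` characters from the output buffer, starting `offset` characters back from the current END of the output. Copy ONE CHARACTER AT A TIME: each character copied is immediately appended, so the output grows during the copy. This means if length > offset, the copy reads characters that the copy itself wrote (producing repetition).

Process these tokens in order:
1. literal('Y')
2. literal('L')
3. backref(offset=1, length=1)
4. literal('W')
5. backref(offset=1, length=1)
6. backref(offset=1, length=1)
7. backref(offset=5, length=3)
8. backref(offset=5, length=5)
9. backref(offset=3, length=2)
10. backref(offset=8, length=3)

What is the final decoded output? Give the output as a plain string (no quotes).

Token 1: literal('Y'). Output: "Y"
Token 2: literal('L'). Output: "YL"
Token 3: backref(off=1, len=1). Copied 'L' from pos 1. Output: "YLL"
Token 4: literal('W'). Output: "YLLW"
Token 5: backref(off=1, len=1). Copied 'W' from pos 3. Output: "YLLWW"
Token 6: backref(off=1, len=1). Copied 'W' from pos 4. Output: "YLLWWW"
Token 7: backref(off=5, len=3). Copied 'LLW' from pos 1. Output: "YLLWWWLLW"
Token 8: backref(off=5, len=5). Copied 'WWLLW' from pos 4. Output: "YLLWWWLLWWWLLW"
Token 9: backref(off=3, len=2). Copied 'LL' from pos 11. Output: "YLLWWWLLWWWLLWLL"
Token 10: backref(off=8, len=3). Copied 'WWW' from pos 8. Output: "YLLWWWLLWWWLLWLLWWW"

Answer: YLLWWWLLWWWLLWLLWWW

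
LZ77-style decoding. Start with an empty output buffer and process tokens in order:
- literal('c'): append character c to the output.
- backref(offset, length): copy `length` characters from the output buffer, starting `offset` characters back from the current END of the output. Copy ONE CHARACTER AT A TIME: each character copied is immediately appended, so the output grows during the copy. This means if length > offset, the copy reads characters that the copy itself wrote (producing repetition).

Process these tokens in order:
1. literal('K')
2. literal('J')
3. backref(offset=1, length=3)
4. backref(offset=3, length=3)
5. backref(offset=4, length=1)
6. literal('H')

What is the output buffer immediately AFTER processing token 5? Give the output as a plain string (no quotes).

Answer: KJJJJJJJJ

Derivation:
Token 1: literal('K'). Output: "K"
Token 2: literal('J'). Output: "KJ"
Token 3: backref(off=1, len=3) (overlapping!). Copied 'JJJ' from pos 1. Output: "KJJJJ"
Token 4: backref(off=3, len=3). Copied 'JJJ' from pos 2. Output: "KJJJJJJJ"
Token 5: backref(off=4, len=1). Copied 'J' from pos 4. Output: "KJJJJJJJJ"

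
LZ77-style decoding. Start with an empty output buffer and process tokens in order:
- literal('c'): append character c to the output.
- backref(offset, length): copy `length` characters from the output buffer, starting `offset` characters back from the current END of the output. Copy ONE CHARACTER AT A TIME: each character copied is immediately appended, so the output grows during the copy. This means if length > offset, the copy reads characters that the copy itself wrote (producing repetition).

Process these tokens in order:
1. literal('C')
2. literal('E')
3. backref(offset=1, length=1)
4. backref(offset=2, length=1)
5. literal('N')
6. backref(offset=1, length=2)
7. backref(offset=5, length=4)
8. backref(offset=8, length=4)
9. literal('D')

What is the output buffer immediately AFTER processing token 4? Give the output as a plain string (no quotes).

Answer: CEEE

Derivation:
Token 1: literal('C'). Output: "C"
Token 2: literal('E'). Output: "CE"
Token 3: backref(off=1, len=1). Copied 'E' from pos 1. Output: "CEE"
Token 4: backref(off=2, len=1). Copied 'E' from pos 1. Output: "CEEE"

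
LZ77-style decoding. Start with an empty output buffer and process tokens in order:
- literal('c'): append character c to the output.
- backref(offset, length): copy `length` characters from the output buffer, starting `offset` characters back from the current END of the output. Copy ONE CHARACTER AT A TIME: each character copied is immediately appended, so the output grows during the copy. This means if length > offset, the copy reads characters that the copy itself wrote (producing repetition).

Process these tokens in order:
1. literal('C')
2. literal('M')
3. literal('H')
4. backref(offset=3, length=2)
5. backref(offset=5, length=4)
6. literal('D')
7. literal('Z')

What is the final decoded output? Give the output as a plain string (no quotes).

Token 1: literal('C'). Output: "C"
Token 2: literal('M'). Output: "CM"
Token 3: literal('H'). Output: "CMH"
Token 4: backref(off=3, len=2). Copied 'CM' from pos 0. Output: "CMHCM"
Token 5: backref(off=5, len=4). Copied 'CMHC' from pos 0. Output: "CMHCMCMHC"
Token 6: literal('D'). Output: "CMHCMCMHCD"
Token 7: literal('Z'). Output: "CMHCMCMHCDZ"

Answer: CMHCMCMHCDZ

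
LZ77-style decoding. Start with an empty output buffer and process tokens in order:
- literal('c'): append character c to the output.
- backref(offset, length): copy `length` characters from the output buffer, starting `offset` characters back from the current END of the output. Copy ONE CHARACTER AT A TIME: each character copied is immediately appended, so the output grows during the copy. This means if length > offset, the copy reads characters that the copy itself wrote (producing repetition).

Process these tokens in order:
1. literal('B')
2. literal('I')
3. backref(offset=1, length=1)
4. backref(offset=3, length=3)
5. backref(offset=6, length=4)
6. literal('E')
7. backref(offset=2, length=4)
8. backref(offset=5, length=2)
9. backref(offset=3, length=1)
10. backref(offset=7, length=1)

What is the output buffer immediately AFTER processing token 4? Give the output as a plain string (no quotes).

Answer: BIIBII

Derivation:
Token 1: literal('B'). Output: "B"
Token 2: literal('I'). Output: "BI"
Token 3: backref(off=1, len=1). Copied 'I' from pos 1. Output: "BII"
Token 4: backref(off=3, len=3). Copied 'BII' from pos 0. Output: "BIIBII"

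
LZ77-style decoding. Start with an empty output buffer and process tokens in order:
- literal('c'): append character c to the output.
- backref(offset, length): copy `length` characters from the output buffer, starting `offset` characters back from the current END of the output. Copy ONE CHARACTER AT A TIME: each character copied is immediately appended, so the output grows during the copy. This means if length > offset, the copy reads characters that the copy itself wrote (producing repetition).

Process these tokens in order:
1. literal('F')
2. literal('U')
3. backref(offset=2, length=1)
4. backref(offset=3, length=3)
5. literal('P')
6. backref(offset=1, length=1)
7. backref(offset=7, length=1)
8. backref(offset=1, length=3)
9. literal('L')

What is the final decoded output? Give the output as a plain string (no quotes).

Answer: FUFFUFPPUUUUL

Derivation:
Token 1: literal('F'). Output: "F"
Token 2: literal('U'). Output: "FU"
Token 3: backref(off=2, len=1). Copied 'F' from pos 0. Output: "FUF"
Token 4: backref(off=3, len=3). Copied 'FUF' from pos 0. Output: "FUFFUF"
Token 5: literal('P'). Output: "FUFFUFP"
Token 6: backref(off=1, len=1). Copied 'P' from pos 6. Output: "FUFFUFPP"
Token 7: backref(off=7, len=1). Copied 'U' from pos 1. Output: "FUFFUFPPU"
Token 8: backref(off=1, len=3) (overlapping!). Copied 'UUU' from pos 8. Output: "FUFFUFPPUUUU"
Token 9: literal('L'). Output: "FUFFUFPPUUUUL"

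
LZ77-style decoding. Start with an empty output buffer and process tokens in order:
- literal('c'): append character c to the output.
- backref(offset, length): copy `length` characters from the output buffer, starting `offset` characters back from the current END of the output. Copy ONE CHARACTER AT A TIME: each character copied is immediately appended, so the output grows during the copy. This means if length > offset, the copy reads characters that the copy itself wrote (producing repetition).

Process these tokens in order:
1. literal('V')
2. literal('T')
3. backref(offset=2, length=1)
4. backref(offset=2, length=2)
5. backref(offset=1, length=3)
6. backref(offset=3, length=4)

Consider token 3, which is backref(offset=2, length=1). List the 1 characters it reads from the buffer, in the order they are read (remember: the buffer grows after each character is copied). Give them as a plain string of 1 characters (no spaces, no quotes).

Token 1: literal('V'). Output: "V"
Token 2: literal('T'). Output: "VT"
Token 3: backref(off=2, len=1). Buffer before: "VT" (len 2)
  byte 1: read out[0]='V', append. Buffer now: "VTV"

Answer: V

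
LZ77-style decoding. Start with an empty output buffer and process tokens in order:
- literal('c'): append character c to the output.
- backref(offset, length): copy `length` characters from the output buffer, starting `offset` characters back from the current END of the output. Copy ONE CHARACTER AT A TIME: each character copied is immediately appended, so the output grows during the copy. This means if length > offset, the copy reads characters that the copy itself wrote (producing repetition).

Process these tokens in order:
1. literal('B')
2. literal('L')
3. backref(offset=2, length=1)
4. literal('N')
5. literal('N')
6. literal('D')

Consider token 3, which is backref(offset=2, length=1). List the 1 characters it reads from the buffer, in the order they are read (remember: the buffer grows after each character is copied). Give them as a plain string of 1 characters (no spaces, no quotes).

Token 1: literal('B'). Output: "B"
Token 2: literal('L'). Output: "BL"
Token 3: backref(off=2, len=1). Buffer before: "BL" (len 2)
  byte 1: read out[0]='B', append. Buffer now: "BLB"

Answer: B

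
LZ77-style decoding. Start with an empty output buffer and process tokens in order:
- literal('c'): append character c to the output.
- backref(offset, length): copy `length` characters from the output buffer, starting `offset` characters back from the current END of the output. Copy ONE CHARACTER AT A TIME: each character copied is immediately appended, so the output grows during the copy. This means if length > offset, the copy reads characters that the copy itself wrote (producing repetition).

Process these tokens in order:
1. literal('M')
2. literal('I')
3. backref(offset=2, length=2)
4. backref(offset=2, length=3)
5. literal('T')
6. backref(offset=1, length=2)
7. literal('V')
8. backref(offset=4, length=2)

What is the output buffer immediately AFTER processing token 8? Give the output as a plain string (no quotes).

Token 1: literal('M'). Output: "M"
Token 2: literal('I'). Output: "MI"
Token 3: backref(off=2, len=2). Copied 'MI' from pos 0. Output: "MIMI"
Token 4: backref(off=2, len=3) (overlapping!). Copied 'MIM' from pos 2. Output: "MIMIMIM"
Token 5: literal('T'). Output: "MIMIMIMT"
Token 6: backref(off=1, len=2) (overlapping!). Copied 'TT' from pos 7. Output: "MIMIMIMTTT"
Token 7: literal('V'). Output: "MIMIMIMTTTV"
Token 8: backref(off=4, len=2). Copied 'TT' from pos 7. Output: "MIMIMIMTTTVTT"

Answer: MIMIMIMTTTVTT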